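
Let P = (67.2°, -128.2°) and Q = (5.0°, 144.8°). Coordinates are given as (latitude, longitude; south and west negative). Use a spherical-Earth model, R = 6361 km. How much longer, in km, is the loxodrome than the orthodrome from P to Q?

Great circle: cos σ = sin φ₁ sin φ₂ + cos φ₁ cos φ₂ cos Δλ,  σ = 1.4701 rad → d_gc = 9351.2 km
Rhumb line: Δψ = -1.5139, q = Δφ/Δψ = 0.7171, d_rh = R√(Δφ²+q²Δλ²) = 9780.4 km
Excess = 9780.4 − 9351.2 = 429.2 ≈ 429 km

429 km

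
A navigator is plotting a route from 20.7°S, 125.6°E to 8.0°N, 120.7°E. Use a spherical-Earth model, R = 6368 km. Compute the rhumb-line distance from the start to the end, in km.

3234 km

Rhumb course C = atan2(Δλ, Δψ) with Δψ = ln[tan(π/4+φ₂/2)/tan(π/4+φ₁/2)] = +0.5095, Δλ = -0.0855 → C = 350.47°
d = R·|Δφ| / |cos C| = 6368·0.50091 / 0.98620 = 3234 km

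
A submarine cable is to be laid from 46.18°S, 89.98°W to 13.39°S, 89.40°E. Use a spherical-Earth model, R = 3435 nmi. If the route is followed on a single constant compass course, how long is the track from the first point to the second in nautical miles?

9328 nmi

Rhumb course C = atan2(Δλ, Δψ) with Δψ = ln[tan(π/4+φ₂/2)/tan(π/4+φ₁/2)] = +0.6749, Δλ = +3.1308 → C = 77.83°
d = R·|Δφ| / |cos C| = 3435·0.57229 / 0.21074 = 9328 nmi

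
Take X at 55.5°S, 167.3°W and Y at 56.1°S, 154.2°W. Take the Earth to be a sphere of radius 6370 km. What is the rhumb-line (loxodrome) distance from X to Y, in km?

821 km

Δψ = ln[tan(π/4+φ₂/2)/tan(π/4+φ₁/2)] = -0.0186;  Δφ = -0.0105 rad,  Δλ = +0.2286 rad
q = Δφ/Δψ = 0.5621
d = R·√(Δφ² + q²Δλ²) = 6370·0.12894 = 821 km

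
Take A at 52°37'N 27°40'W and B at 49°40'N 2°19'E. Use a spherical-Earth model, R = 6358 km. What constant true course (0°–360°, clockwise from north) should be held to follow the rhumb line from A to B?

98.9°

Meridional parts: M(φ₁)=+1.0838, M(φ₂)=+1.0017 → ΔM = -0.0821;  Δλ = +0.5233 rad
tan C = Δλ / ΔM = -6.3739 → C = 98.92°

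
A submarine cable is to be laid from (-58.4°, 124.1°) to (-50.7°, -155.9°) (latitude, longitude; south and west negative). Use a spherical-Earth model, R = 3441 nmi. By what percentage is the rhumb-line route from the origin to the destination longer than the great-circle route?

6.0%

Great circle: σ = 0.7717 rad → d_gc = Rσ = 2655.4 nmi
Rhumb: Δφ = +0.1344, Δλ = +1.3963, Δψ = +0.2326, q = Δφ/Δψ = 0.5778 → d_rh = R√(Δφ²+q²Δλ²) = 2814.4 nmi
Excess = (2814.4 − 2655.4) / 2655.4 = 159.0 / 2655.4 = 5.99% ≈ 6.0%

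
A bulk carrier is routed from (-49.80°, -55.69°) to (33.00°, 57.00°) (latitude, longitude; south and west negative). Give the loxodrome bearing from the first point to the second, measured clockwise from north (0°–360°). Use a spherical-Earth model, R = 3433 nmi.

50.6°

Δψ = ln[tan(π/4+φ₂/2)/tan(π/4+φ₁/2)] = +1.6160
Δλ = +1.9668 rad (taken the short way round)
course = atan2(Δλ, Δψ) = 50.59°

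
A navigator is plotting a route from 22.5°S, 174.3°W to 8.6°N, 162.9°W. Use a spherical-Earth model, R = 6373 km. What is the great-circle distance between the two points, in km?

Haversine: a = sin²(Δφ/2)+cos φ₁ cos φ₂ sin²(Δλ/2) = 0.08088;  σ = 2·atan2(√a,√(1−a))
σ = 33.045° → d = Rσ = 6373·0.57674 = 3676 km

3676 km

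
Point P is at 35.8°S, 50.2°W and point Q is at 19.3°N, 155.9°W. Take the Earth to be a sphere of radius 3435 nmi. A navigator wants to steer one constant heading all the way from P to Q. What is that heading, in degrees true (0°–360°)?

Meridional parts: M(φ₁)=-0.6700, M(φ₂)=+0.3434 → ΔM = +1.0134;  Δλ = -1.8448 rad
tan C = Δλ / ΔM = -1.8205 → C = 298.78°

298.8°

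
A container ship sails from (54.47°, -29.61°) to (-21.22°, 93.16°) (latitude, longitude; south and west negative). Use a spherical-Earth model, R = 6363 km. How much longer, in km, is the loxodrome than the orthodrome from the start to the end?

552 km

Great circle: cos σ = sin φ₁ sin φ₂ + cos φ₁ cos φ₂ cos Δλ,  σ = 2.1991 rad → d_gc = 13992.9 km
Rhumb line: Δψ = -1.5173, q = Δφ/Δψ = 0.8706, d_rh = R√(Δφ²+q²Δλ²) = 14545.2 km
Excess = 14545.2 − 13992.9 = 552.3 ≈ 552 km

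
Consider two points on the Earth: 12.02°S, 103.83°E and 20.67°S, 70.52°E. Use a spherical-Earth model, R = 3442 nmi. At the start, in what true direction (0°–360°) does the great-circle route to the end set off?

θ = atan2( sin Δλ·cos φ₂ ,  cos φ₁ sin φ₂ − sin φ₁ cos φ₂ cos Δλ )
  = atan2(-0.5138, -0.1824) = 250.45°

250.5°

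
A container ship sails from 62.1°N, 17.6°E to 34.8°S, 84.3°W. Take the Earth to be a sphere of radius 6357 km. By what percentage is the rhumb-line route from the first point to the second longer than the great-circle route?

Great circle: σ = 2.1940 rad → d_gc = Rσ = 13947.0 km
Rhumb: Δφ = -1.6912, Δλ = -1.7785, Δψ = -2.0413, q = Δφ/Δψ = 0.8285 → d_rh = R√(Δφ²+q²Δλ²) = 14259.3 km
Excess = (14259.3 − 13947.0) / 13947.0 = 312.3 / 13947.0 = 2.24% ≈ 2.2%

2.2%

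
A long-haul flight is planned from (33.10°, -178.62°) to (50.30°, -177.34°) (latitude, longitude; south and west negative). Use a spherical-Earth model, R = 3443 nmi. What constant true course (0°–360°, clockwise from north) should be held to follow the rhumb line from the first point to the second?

3.1°

Meridional parts: M(φ₁)=+0.6128, M(φ₂)=+1.0189 → ΔM = +0.4060;  Δλ = +0.0223 rad
tan C = Δλ / ΔM = +0.0550 → C = 3.15°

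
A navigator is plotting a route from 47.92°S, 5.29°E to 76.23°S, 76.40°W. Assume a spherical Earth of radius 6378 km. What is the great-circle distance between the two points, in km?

cos σ = sin φ₁ sin φ₂ + cos φ₁ cos φ₂ cos Δλ
      = sin(-47.92°)sin(-76.23°) + cos(-47.92°)cos(-76.23°)cos(-81.69°) = 0.7439
σ = 41.932° → d = Rσ = 6378·0.73186 = 4668 km

4668 km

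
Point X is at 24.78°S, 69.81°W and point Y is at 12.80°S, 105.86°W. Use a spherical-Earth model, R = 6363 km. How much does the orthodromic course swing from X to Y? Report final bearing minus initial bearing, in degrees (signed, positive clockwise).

+12.0°

Initial bearing θ₁ = atan2(sin Δλ cos φ₂, cos φ₁ sin φ₂ − sin φ₁ cos φ₂ cos Δλ) = 282.70°
Final bearing θ₂ = (initial bearing from the destination back to the start) + 180° = 294.73°
Δθ = θ₂ − θ₁ = +12.0°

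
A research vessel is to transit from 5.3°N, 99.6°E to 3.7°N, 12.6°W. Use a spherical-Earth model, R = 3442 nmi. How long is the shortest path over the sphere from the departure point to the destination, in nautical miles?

6709 nmi

cos σ = sin φ₁ sin φ₂ + cos φ₁ cos φ₂ cos Δλ
      = sin(5.30°)sin(3.70°) + cos(5.30°)cos(3.70°)cos(-112.20°) = -0.3695
σ = 111.684° → d = Rσ = 3442·1.94925 = 6709 nmi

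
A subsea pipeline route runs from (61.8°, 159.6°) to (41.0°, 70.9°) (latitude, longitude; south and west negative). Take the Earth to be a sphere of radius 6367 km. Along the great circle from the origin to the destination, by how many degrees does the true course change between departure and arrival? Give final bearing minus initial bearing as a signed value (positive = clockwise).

Initial bearing θ₁ = atan2(sin Δλ cos φ₂, cos φ₁ sin φ₂ − sin φ₁ cos φ₂ cos Δλ) = 291.35°
Final bearing θ₂ = (initial bearing from the destination back to the start) + 180° = 215.67°
Δθ = θ₂ − θ₁ = -75.7°

-75.7°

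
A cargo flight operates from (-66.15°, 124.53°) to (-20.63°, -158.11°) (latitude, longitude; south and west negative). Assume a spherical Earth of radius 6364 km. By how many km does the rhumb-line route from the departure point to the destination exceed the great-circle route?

315 km

Great circle: cos σ = sin φ₁ sin φ₂ + cos φ₁ cos φ₂ cos Δλ,  σ = 1.1538 rad → d_gc = 7342.54 km
Rhumb line: Δψ = +1.1869, q = Δφ/Δψ = 0.6694, d_rh = R√(Δφ²+q²Δλ²) = 7657.97 km
Excess = 7657.97 − 7342.54 = 315.43 ≈ 315 km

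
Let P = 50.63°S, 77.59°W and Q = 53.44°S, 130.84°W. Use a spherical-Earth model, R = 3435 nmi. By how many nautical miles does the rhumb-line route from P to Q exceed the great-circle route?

Great circle: cos σ = sin φ₁ sin φ₂ + cos φ₁ cos φ₂ cos Δλ,  σ = 0.5604 rad → d_gc = 1925.1 nmi
Rhumb line: Δψ = -0.0798, q = Δφ/Δψ = 0.6149, d_rh = R√(Δφ²+q²Δλ²) = 1970.3 nmi
Excess = 1970.3 − 1925.1 = 45.2 ≈ 45 nmi

45 nmi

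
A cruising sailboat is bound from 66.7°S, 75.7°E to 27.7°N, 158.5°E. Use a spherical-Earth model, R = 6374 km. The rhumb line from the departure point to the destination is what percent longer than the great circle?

2.1%

Great circle: σ = 1.9639 rad → d_gc = Rσ = 12517.8 km
Rhumb: Δφ = +1.6476, Δλ = +1.4451, Δψ = +2.0825, q = Δφ/Δψ = 0.7912 → d_rh = R√(Δφ²+q²Δλ²) = 12782.7 km
Excess = (12782.7 − 12517.8) / 12517.8 = 264.9 / 12517.8 = 2.12% ≈ 2.1%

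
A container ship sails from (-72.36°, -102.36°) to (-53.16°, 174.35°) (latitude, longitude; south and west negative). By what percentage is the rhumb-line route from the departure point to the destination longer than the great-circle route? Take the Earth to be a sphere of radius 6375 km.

7.6%

Great circle: σ = 0.6699 rad → d_gc = Rσ = 4270.3 km
Rhumb: Δφ = +0.3351, Δλ = -1.4537, Δψ = +0.7638, q = Δφ/Δψ = 0.4387 → d_rh = R√(Δφ²+q²Δλ²) = 4593.0 km
Excess = (4593.0 − 4270.3) / 4270.3 = 322.7 / 4270.3 = 7.56% ≈ 7.6%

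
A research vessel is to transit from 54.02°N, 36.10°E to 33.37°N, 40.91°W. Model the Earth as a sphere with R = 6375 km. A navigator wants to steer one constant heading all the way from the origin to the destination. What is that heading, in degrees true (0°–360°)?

249.4°

Meridional parts: M(φ₁)=+1.1248, M(φ₂)=+0.6184 → ΔM = -0.5063;  Δλ = -1.3441 rad
tan C = Δλ / ΔM = +2.6546 → C = 249.36°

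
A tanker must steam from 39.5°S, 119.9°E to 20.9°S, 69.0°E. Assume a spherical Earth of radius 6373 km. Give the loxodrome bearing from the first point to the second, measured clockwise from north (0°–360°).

Meridional parts: M(φ₁)=-0.7516, M(φ₂)=-0.3731 → ΔM = +0.3784;  Δλ = -0.8884 rad
tan C = Δλ / ΔM = -2.3476 → C = 293.07°

293.1°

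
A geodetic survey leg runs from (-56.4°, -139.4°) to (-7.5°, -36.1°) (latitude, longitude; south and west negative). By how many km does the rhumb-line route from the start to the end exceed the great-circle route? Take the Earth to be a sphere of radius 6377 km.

563 km

Great circle: cos σ = sin φ₁ sin φ₂ + cos φ₁ cos φ₂ cos Δλ,  σ = 1.5883 rad → d_gc = 10128.6 km
Rhumb line: Δψ = +1.0663, q = Δφ/Δψ = 0.8004, d_rh = R√(Δφ²+q²Δλ²) = 10691.2 km
Excess = 10691.2 − 10128.6 = 562.6 ≈ 563 km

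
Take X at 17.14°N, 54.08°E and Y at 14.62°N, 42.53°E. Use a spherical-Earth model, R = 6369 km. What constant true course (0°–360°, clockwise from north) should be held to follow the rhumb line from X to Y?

Δψ = ln[tan(π/4+φ₂/2)/tan(π/4+φ₁/2)] = -0.0457
Δλ = -0.2016 rad (taken the short way round)
course = atan2(Δλ, Δψ) = 257.22°

257.2°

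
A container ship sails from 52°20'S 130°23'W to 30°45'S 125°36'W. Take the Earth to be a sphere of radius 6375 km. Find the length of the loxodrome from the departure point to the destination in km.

Δψ = ln[tan(π/4+φ₂/2)/tan(π/4+φ₁/2)] = +0.5112;  Δφ = +0.3767 rad,  Δλ = +0.0835 rad
q = Δφ/Δψ = 0.7369
d = R·√(Δφ² + q²Δλ²) = 6375·0.38169 = 2433 km

2433 km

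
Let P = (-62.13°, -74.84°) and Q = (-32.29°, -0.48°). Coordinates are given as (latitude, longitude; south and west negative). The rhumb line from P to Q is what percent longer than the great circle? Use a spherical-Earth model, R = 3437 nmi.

Great circle: σ = 0.9536 rad → d_gc = Rσ = 3277.4 nmi
Rhumb: Δφ = +0.5208, Δλ = +1.2978, Δψ = +0.7978, q = Δφ/Δψ = 0.6528 → d_rh = R√(Δφ²+q²Δλ²) = 3418.0 nmi
Excess = (3418.0 − 3277.4) / 3277.4 = 140.6 / 3277.4 = 4.29% ≈ 4.3%

4.3%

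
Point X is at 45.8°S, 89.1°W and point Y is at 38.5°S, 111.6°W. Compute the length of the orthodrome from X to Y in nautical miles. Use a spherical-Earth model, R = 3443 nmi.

Haversine: a = sin²(Δφ/2)+cos φ₁ cos φ₂ sin²(Δλ/2) = 0.02482;  σ = 2·atan2(√a,√(1−a))
σ = 18.128° → d = Rσ = 3443·0.31640 = 1089 nmi

1089 nmi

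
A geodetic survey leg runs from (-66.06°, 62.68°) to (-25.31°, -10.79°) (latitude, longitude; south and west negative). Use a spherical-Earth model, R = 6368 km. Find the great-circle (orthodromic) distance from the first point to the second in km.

6704 km

Haversine: a = sin²(Δφ/2)+cos φ₁ cos φ₂ sin²(Δλ/2) = 0.25245;  σ = 2·atan2(√a,√(1−a))
σ = 60.323° → d = Rσ = 6368·1.05284 = 6704 km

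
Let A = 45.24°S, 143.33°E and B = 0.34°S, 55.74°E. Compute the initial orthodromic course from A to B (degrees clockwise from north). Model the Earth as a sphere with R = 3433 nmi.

θ = atan2( sin Δλ·cos φ₂ ,  cos φ₁ sin φ₂ − sin φ₁ cos φ₂ cos Δλ )
  = atan2(-0.9991, +0.0257) = 271.47°

271.5°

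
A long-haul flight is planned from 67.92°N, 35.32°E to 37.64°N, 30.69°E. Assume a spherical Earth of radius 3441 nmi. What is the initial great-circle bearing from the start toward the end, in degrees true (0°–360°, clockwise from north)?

θ = atan2( sin Δλ·cos φ₂ ,  cos φ₁ sin φ₂ − sin φ₁ cos φ₂ cos Δλ )
  = atan2(-0.0639, -0.5018) = 187.26°

187.3°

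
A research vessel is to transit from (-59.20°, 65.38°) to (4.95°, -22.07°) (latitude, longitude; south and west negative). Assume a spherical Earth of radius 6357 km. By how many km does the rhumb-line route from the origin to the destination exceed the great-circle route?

318 km

Great circle: cos σ = sin φ₁ sin φ₂ + cos φ₁ cos φ₂ cos Δλ,  σ = 1.6222 rad → d_gc = 10312.57 km
Rhumb line: Δψ = +1.3759, q = Δφ/Δψ = 0.8138, d_rh = R√(Δφ²+q²Δλ²) = 10630.13 km
Excess = 10630.13 − 10312.57 = 317.56 ≈ 318 km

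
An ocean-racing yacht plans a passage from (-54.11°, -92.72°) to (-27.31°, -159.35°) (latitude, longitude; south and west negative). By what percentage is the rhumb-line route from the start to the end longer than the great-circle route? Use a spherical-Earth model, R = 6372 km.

2.7%

Great circle: σ = 0.9541 rad → d_gc = Rσ = 6079.7 km
Rhumb: Δφ = +0.4677, Δλ = -1.1629, Δψ = +0.6317, q = Δφ/Δψ = 0.7405 → d_rh = R√(Δφ²+q²Δλ²) = 6244.5 km
Excess = (6244.5 − 6079.7) / 6079.7 = 164.8 / 6079.7 = 2.71% ≈ 2.7%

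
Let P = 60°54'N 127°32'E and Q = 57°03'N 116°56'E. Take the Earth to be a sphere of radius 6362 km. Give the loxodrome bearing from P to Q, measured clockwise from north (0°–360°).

234.8°

Δψ = ln[tan(π/4+φ₂/2)/tan(π/4+φ₁/2)] = -0.1305
Δλ = -0.1850 rad (taken the short way round)
course = atan2(Δλ, Δψ) = 234.79°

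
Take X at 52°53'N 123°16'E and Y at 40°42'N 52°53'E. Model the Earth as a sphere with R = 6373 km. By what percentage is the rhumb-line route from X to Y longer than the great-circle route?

Great circle: σ = 0.8318 rad → d_gc = Rσ = 5300.8 km
Rhumb: Δφ = -0.2126, Δλ = -1.2284, Δψ = -0.3125, q = Δφ/Δψ = 0.6804 → d_rh = R√(Δφ²+q²Δλ²) = 5496.5 km
Excess = (5496.5 − 5300.8) / 5300.8 = 195.7 / 5300.8 = 3.69% ≈ 3.7%

3.7%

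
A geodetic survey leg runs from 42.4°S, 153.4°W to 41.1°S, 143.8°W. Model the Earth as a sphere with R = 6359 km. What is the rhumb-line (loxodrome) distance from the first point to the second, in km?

Rhumb course C = atan2(Δλ, Δψ) with Δψ = ln[tan(π/4+φ₂/2)/tan(π/4+φ₁/2)] = +0.0304, Δλ = +0.1676 → C = 79.71°
d = R·|Δφ| / |cos C| = 6359·0.02269 / 0.17860 = 808 km

808 km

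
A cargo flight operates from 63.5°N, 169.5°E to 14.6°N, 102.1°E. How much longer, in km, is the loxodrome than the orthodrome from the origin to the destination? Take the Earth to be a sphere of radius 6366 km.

206 km

Great circle: cos σ = sin φ₁ sin φ₂ + cos φ₁ cos φ₂ cos Δλ,  σ = 1.1685 rad → d_gc = 7438.75 km
Rhumb line: Δψ = -1.1886, q = Δφ/Δψ = 0.7181, d_rh = R√(Δφ²+q²Δλ²) = 7644.31 km
Excess = 7644.31 − 7438.75 = 205.56 ≈ 206 km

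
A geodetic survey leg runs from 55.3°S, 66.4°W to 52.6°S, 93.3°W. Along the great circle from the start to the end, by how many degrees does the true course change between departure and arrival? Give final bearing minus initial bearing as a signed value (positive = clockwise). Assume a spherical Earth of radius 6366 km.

+21.9°

Initial bearing θ₁ = atan2(sin Δλ cos φ₂, cos φ₁ sin φ₂ − sin φ₁ cos φ₂ cos Δλ) = 268.56°
Final bearing θ₂ = (initial bearing from the destination back to the start) + 180° = 290.45°
Δθ = θ₂ − θ₁ = +21.9°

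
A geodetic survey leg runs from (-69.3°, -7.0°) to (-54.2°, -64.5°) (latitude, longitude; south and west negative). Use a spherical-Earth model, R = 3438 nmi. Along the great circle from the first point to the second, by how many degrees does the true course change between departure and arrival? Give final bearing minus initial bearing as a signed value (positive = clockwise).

At departure: θ₁ = atan2(sin Δλ cos φ₂, cos φ₁ sin φ₂ − sin φ₁ cos φ₂ cos Δλ) = 270.85°
At arrival: θ₂ = atan2(sin Δλ cos φ₁, −cos φ₂ sin φ₁ + sin φ₂ cos φ₁ cos Δλ) = 322.83°
Δθ = θ₂ − θ₁ = +52.0°

+52.0°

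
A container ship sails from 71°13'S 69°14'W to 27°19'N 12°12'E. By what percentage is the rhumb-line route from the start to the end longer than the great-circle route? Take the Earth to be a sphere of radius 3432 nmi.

Great circle: σ = 1.9734 rad → d_gc = Rσ = 6772.8 nmi
Rhumb: Δφ = +1.7197, Δλ = +1.4213, Δψ = +2.2953, q = Δφ/Δψ = 0.7492 → d_rh = R√(Δφ²+q²Δλ²) = 6942.0 nmi
Excess = (6942.0 − 6772.8) / 6772.8 = 169.2 / 6772.8 = 2.50% ≈ 2.5%

2.5%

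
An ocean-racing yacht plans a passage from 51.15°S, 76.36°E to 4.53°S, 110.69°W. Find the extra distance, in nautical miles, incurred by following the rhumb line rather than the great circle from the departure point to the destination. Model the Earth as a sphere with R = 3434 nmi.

1761 nmi

Great circle: cos σ = sin φ₁ sin φ₂ + cos φ₁ cos φ₂ cos Δλ,  σ = 2.1641 rad → d_gc = 7431.45 nmi
Rhumb line: Δψ = +0.9631, q = Δφ/Δψ = 0.8448, d_rh = R√(Δφ²+q²Δλ²) = 9191.99 nmi
Excess = 9191.99 − 7431.45 = 1760.54 ≈ 1761 nmi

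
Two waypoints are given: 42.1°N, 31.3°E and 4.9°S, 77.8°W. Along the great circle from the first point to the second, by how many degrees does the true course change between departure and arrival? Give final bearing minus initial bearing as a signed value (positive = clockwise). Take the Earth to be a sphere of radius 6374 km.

-52.1°

At departure: θ₁ = atan2(sin Δλ cos φ₂, cos φ₁ sin φ₂ − sin φ₁ cos φ₂ cos Δλ) = 279.36°
At arrival: θ₂ = atan2(sin Δλ cos φ₁, −cos φ₂ sin φ₁ + sin φ₂ cos φ₁ cos Δλ) = 227.29°
Δθ = θ₂ − θ₁ = -52.1°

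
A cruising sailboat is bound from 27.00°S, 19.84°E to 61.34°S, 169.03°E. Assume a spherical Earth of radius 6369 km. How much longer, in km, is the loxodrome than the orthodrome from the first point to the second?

2179 km

Great circle: cos σ = sin φ₁ sin φ₂ + cos φ₁ cos φ₂ cos Δλ,  σ = 1.5394 rad → d_gc = 9804.8 km
Rhumb line: Δψ = -0.8750, q = Δφ/Δψ = 0.6850, d_rh = R√(Δφ²+q²Δλ²) = 11983.7 km
Excess = 11983.7 − 9804.8 = 2178.9 ≈ 2179 km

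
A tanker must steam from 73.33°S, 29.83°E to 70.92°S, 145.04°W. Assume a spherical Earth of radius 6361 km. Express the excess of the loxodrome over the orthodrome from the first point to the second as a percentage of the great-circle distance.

50.2%

Great circle: σ = 0.6233 rad → d_gc = Rσ = 3964.9 km
Rhumb: Δφ = +0.0421, Δλ = -3.0521, Δψ = +0.1372, q = Δφ/Δψ = 0.3065 → d_rh = R√(Δφ²+q²Δλ²) = 5956.1 km
Excess = (5956.1 − 3964.9) / 3964.9 = 1991.2 / 3964.9 = 50.22% ≈ 50.2%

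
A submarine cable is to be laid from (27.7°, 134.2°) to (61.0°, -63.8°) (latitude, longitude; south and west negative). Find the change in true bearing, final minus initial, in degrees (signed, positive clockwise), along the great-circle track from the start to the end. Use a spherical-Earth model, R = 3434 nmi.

At departure: θ₁ = atan2(sin Δλ cos φ₂, cos φ₁ sin φ₂ − sin φ₁ cos φ₂ cos Δλ) = 8.62°
At arrival: θ₂ = atan2(sin Δλ cos φ₁, −cos φ₂ sin φ₁ + sin φ₂ cos φ₁ cos Δλ) = 164.12°
Δθ = θ₂ − θ₁ = +155.5°

+155.5°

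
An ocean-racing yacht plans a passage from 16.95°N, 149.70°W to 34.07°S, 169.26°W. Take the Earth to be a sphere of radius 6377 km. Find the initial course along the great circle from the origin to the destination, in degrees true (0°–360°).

N = sin Δλ·cos φ₂ = -0.2773;  D = cos φ₁ sin φ₂ − sin φ₁ cos φ₂ cos Δλ = -0.7634
initial course = atan2(N, D) = 199.96°

200.0°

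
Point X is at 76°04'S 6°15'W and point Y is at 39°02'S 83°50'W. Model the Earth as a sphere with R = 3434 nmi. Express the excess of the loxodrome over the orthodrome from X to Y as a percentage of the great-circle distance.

Great circle: σ = 0.8613 rad → d_gc = Rσ = 2957.7 nmi
Rhumb: Δφ = +0.6464, Δλ = -1.3541, Δψ = +1.3611, q = Δφ/Δψ = 0.4749 → d_rh = R√(Δφ²+q²Δλ²) = 3130.9 nmi
Excess = (3130.9 − 2957.7) / 2957.7 = 173.2 / 2957.7 = 5.86% ≈ 5.9%

5.9%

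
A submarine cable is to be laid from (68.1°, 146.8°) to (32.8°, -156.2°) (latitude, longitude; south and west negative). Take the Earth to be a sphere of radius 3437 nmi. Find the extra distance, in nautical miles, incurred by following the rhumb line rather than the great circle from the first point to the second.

Great circle: cos σ = sin φ₁ sin φ₂ + cos φ₁ cos φ₂ cos Δλ,  σ = 0.8320 rad → d_gc = 2859.7 nmi
Rhumb line: Δψ = -1.0360, q = Δφ/Δψ = 0.5947, d_rh = R√(Δφ²+q²Δλ²) = 2935.7 nmi
Excess = 2935.7 − 2859.7 = 76.0 ≈ 76 nmi

76 nmi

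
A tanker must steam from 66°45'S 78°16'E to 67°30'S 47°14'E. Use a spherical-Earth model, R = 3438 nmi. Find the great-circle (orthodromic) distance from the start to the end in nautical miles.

718 nmi

cos σ = sin φ₁ sin φ₂ + cos φ₁ cos φ₂ cos Δλ
      = sin(-66.75°)sin(-67.50°) + cos(-66.75°)cos(-67.50°)cos(-31.03°) = 0.9783
σ = 11.960° → d = Rσ = 3438·0.20874 = 718 nmi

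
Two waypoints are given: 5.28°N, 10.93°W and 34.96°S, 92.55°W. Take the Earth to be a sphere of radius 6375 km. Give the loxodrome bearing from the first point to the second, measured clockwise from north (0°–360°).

242.4°

Δψ = ln[tan(π/4+φ₂/2)/tan(π/4+φ₁/2)] = -0.7443
Δλ = -1.4245 rad (taken the short way round)
course = atan2(Δλ, Δψ) = 242.41°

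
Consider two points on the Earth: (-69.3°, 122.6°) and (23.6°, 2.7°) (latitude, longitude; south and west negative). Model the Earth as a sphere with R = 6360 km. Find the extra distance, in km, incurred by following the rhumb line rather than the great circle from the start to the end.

887 km

Great circle: cos σ = sin φ₁ sin φ₂ + cos φ₁ cos φ₂ cos Δλ,  σ = 2.1365 rad → d_gc = 13587.8 km
Rhumb line: Δψ = +2.1243, q = Δφ/Δψ = 0.7633, d_rh = R√(Δφ²+q²Δλ²) = 14475.2 km
Excess = 14475.2 − 13587.8 = 887.4 ≈ 887 km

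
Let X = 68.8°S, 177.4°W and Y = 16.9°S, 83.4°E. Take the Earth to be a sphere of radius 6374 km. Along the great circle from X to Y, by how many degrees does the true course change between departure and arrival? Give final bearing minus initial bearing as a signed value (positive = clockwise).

Initial bearing θ₁ = atan2(sin Δλ cos φ₂, cos φ₁ sin φ₂ − sin φ₁ cos φ₂ cos Δλ) = 255.30°
Final bearing θ₂ = (initial bearing from the destination back to the start) + 180° = 338.56°
Δθ = θ₂ − θ₁ = +83.3°

+83.3°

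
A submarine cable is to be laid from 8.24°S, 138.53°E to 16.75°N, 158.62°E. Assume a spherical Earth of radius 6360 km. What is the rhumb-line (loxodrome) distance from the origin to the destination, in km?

Rhumb course C = atan2(Δλ, Δψ) with Δψ = ln[tan(π/4+φ₂/2)/tan(π/4+φ₁/2)] = +0.4409, Δλ = +0.3506 → C = 38.49°
d = R·|Δφ| / |cos C| = 6360·0.43616 / 0.78268 = 3544 km

3544 km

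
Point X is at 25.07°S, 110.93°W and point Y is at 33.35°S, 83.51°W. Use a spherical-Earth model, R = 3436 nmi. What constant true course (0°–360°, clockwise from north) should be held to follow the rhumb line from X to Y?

109.1°

Δψ = ln[tan(π/4+φ₂/2)/tan(π/4+φ₁/2)] = -0.1658
Δλ = +0.4786 rad (taken the short way round)
course = atan2(Δλ, Δψ) = 109.11°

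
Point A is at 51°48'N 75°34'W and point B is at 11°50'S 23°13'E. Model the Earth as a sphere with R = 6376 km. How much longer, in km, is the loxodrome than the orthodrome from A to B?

299 km

Great circle: cos σ = sin φ₁ sin φ₂ + cos φ₁ cos φ₂ cos Δλ,  σ = 1.8272 rad → d_gc = 11650.0 km
Rhumb line: Δψ = -1.2685, q = Δφ/Δψ = 0.8755, d_rh = R√(Δφ²+q²Δλ²) = 11948.8 km
Excess = 11948.8 − 11650.0 = 298.8 ≈ 299 km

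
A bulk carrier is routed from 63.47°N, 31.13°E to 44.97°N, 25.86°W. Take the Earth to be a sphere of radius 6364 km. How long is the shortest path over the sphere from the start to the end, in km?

cos σ = sin φ₁ sin φ₂ + cos φ₁ cos φ₂ cos Δλ
      = sin(63.47°)sin(44.97°) + cos(63.47°)cos(44.97°)cos(-56.99°) = 0.8045
σ = 36.441° → d = Rσ = 6364·0.63601 = 4048 km

4048 km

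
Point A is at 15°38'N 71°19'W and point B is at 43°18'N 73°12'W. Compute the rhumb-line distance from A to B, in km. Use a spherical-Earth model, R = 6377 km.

3085 km

Rhumb course C = atan2(Δλ, Δψ) with Δψ = ln[tan(π/4+φ₂/2)/tan(π/4+φ₁/2)] = +0.5637, Δλ = -0.0329 → C = 356.66°
d = R·|Δφ| / |cos C| = 6377·0.48287 / 0.99830 = 3085 km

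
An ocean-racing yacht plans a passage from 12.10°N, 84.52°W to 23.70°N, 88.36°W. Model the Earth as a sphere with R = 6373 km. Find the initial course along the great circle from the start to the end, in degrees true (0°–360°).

θ = atan2( sin Δλ·cos φ₂ ,  cos φ₁ sin φ₂ − sin φ₁ cos φ₂ cos Δλ )
  = atan2(-0.0613, +0.2015) = 343.07°

343.1°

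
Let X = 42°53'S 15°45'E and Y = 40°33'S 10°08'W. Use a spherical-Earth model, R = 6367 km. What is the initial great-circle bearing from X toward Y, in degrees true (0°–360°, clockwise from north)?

N = sin Δλ·cos φ₂ = -0.3317;  D = cos φ₁ sin φ₂ − sin φ₁ cos φ₂ cos Δλ = -0.0112
initial course = atan2(N, D) = 268.07°

268.1°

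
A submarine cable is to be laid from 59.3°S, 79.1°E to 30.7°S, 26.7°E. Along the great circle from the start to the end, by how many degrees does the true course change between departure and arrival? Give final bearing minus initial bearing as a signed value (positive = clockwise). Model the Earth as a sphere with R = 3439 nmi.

Initial bearing θ₁ = atan2(sin Δλ cos φ₂, cos φ₁ sin φ₂ − sin φ₁ cos φ₂ cos Δλ) = 285.62°
Final bearing θ₂ = (initial bearing from the destination back to the start) + 180° = 325.12°
Δθ = θ₂ − θ₁ = +39.5°

+39.5°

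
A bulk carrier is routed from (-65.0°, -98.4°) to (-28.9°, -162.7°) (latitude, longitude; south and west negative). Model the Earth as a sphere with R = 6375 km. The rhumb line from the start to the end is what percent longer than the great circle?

Great circle: σ = 0.9292 rad → d_gc = Rσ = 5923.8 km
Rhumb: Δφ = +0.6301, Δλ = -1.1222, Δψ = +0.9792, q = Δφ/Δψ = 0.6435 → d_rh = R√(Δφ²+q²Δλ²) = 6109.4 km
Excess = (6109.4 − 5923.8) / 5923.8 = 185.6 / 5923.8 = 3.13% ≈ 3.1%

3.1%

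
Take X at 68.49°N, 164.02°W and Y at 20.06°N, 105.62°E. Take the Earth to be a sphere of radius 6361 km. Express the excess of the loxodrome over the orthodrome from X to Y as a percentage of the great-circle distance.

6.3%

Great circle: σ = 1.2483 rad → d_gc = Rσ = 7940.3 km
Rhumb: Δφ = -0.8453, Δλ = -1.5771, Δψ = -1.3035, q = Δφ/Δψ = 0.6484 → d_rh = R√(Δφ²+q²Δλ²) = 8439.5 km
Excess = (8439.5 − 7940.3) / 7940.3 = 499.2 / 7940.3 = 6.29% ≈ 6.3%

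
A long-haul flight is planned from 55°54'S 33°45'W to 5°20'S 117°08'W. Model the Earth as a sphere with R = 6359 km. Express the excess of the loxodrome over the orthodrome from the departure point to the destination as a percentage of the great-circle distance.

3.1%

Great circle: σ = 1.4290 rad → d_gc = Rσ = 9087.2 km
Rhumb: Δφ = +0.8826, Δλ = -1.4553, Δψ = +1.0887, q = Δφ/Δψ = 0.8106 → d_rh = R√(Δφ²+q²Δλ²) = 9368.9 km
Excess = (9368.9 − 9087.2) / 9087.2 = 281.7 / 9087.2 = 3.10% ≈ 3.1%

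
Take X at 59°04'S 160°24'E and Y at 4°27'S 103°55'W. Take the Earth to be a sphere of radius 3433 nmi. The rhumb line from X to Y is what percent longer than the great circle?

Great circle: σ = 1.5550 rad → d_gc = Rσ = 5338.3 nmi
Rhumb: Δφ = +0.9532, Δλ = +1.6700, Δψ = +1.2071, q = Δφ/Δψ = 0.7897 → d_rh = R√(Δφ²+q²Δλ²) = 5586.3 nmi
Excess = (5586.3 − 5338.3) / 5338.3 = 248.0 / 5338.3 = 4.646% ≈ 4.6%

4.6%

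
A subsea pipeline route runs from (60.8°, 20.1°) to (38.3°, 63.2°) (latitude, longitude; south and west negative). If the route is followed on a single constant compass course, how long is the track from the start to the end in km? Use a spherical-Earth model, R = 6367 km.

Δψ = ln[tan(π/4+φ₂/2)/tan(π/4+φ₁/2)] = -0.6206;  Δφ = -0.3927 rad,  Δλ = +0.7522 rad
q = Δφ/Δψ = 0.6328
d = R·√(Δφ² + q²Δλ²) = 6367·0.61709 = 3929 km

3929 km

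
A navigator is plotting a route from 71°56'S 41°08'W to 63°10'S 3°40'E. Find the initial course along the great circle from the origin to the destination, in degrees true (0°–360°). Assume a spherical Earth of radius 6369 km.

θ = atan2( sin Δλ·cos φ₂ ,  cos φ₁ sin φ₂ − sin φ₁ cos φ₂ cos Δλ )
  = atan2(+0.3181, +0.0278) = 85.01°

85.0°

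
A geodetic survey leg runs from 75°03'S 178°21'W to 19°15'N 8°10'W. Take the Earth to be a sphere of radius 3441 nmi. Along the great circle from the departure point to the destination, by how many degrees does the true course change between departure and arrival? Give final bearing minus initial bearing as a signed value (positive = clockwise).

-165.8°

At departure: θ₁ = atan2(sin Δλ cos φ₂, cos φ₁ sin φ₂ − sin φ₁ cos φ₂ cos Δλ) = 168.81°
At arrival: θ₂ = atan2(sin Δλ cos φ₁, −cos φ₂ sin φ₁ + sin φ₂ cos φ₁ cos Δλ) = 3.04°
Δθ = θ₂ − θ₁ = -165.8°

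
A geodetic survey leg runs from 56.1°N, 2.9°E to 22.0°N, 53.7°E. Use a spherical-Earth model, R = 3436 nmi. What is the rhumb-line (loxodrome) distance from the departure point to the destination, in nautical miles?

3064 nmi

Δψ = ln[tan(π/4+φ₂/2)/tan(π/4+φ₁/2)] = -0.7944;  Δφ = -0.5952 rad,  Δλ = +0.8866 rad
q = Δφ/Δψ = 0.7492
d = R·√(Δφ² + q²Δλ²) = 3436·0.89187 = 3064 nmi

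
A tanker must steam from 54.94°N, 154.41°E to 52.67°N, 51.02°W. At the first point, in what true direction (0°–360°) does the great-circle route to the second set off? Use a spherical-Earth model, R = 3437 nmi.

N = sin Δλ·cos φ₂ = +0.2604;  D = cos φ₁ sin φ₂ − sin φ₁ cos φ₂ cos Δλ = +0.9050
initial course = atan2(N, D) = 16.05°

16.1°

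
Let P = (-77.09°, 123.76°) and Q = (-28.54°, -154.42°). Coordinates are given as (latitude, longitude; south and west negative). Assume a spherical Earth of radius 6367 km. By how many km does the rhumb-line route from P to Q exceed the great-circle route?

404 km

Great circle: cos σ = sin φ₁ sin φ₂ + cos φ₁ cos φ₂ cos Δλ,  σ = 1.0545 rad → d_gc = 6714.3 km
Rhumb line: Δψ = +1.6590, q = Δφ/Δψ = 0.5108, d_rh = R√(Δφ²+q²Δλ²) = 7118.5 km
Excess = 7118.5 − 6714.3 = 404.2 ≈ 404 km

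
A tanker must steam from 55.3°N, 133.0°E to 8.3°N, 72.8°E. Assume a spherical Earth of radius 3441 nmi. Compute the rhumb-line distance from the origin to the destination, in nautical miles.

4056 nmi

Δψ = ln[tan(π/4+φ₂/2)/tan(π/4+φ₁/2)] = -1.0180;  Δφ = -0.8203 rad,  Δλ = -1.0507 rad
q = Δφ/Δψ = 0.8058
d = R·√(Δφ² + q²Δλ²) = 3441·1.17884 = 4056 nmi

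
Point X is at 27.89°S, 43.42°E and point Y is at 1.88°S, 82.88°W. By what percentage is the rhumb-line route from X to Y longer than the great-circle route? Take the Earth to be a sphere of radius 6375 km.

2.6%

Great circle: σ = 2.1032 rad → d_gc = Rσ = 13408.0 km
Rhumb: Δφ = +0.4540, Δλ = -2.2044, Δψ = +0.4744, q = Δφ/Δψ = 0.9569 → d_rh = R√(Δφ²+q²Δλ²) = 13755.1 km
Excess = (13755.1 − 13408.0) / 13408.0 = 347.1 / 13408.0 = 2.59% ≈ 2.6%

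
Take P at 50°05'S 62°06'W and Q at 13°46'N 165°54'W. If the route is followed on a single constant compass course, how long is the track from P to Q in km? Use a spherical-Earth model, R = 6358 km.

12439 km

Δψ = ln[tan(π/4+φ₂/2)/tan(π/4+φ₁/2)] = +1.2556;  Δφ = +1.1144 rad,  Δλ = -1.8117 rad
q = Δφ/Δψ = 0.8876
d = R·√(Δφ² + q²Δλ²) = 6358·1.95637 = 12439 km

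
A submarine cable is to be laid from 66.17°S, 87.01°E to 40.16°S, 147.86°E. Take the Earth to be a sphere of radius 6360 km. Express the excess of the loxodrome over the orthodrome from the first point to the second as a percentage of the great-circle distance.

3.2%

Great circle: σ = 0.7372 rad → d_gc = Rσ = 4688.7 km
Rhumb: Δφ = +0.4540, Δλ = +1.0620, Δψ = +0.7893, q = Δφ/Δψ = 0.5751 → d_rh = R√(Δφ²+q²Δλ²) = 4840.2 km
Excess = (4840.2 − 4688.7) / 4688.7 = 151.5 / 4688.7 = 3.23% ≈ 3.2%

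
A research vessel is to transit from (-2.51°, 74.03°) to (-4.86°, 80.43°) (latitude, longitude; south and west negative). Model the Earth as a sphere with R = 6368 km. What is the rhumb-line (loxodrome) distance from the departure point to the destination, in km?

Δψ = ln[tan(π/4+φ₂/2)/tan(π/4+φ₁/2)] = -0.0411;  Δφ = -0.0410 rad,  Δλ = +0.1117 rad
q = Δφ/Δψ = 0.9979
d = R·√(Δφ² + q²Δλ²) = 6368·0.11877 = 756 km

756 km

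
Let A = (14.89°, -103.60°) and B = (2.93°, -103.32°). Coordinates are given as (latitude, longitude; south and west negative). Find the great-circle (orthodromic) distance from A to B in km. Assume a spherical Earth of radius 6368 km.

cos σ = sin φ₁ sin φ₂ + cos φ₁ cos φ₂ cos Δλ
      = sin(14.89°)sin(2.93°) + cos(14.89°)cos(2.93°)cos(0.28°) = 0.9783
σ = 11.963° → d = Rσ = 6368·0.20880 = 1330 km

1330 km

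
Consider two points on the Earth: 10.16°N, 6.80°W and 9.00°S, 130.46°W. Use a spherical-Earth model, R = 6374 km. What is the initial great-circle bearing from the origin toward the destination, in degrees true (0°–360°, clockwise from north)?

θ = atan2( sin Δλ·cos φ₂ ,  cos φ₁ sin φ₂ − sin φ₁ cos φ₂ cos Δλ )
  = atan2(-0.8221, -0.0574) = 266.00°

266.0°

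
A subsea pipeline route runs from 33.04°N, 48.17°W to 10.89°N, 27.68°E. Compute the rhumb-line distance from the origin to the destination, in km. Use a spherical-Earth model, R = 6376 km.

Δψ = ln[tan(π/4+φ₂/2)/tan(π/4+φ₁/2)] = -0.4203;  Δφ = -0.3866 rad,  Δλ = +1.3238 rad
q = Δφ/Δψ = 0.9197
d = R·√(Δφ² + q²Δλ²) = 6376·1.27744 = 8145 km

8145 km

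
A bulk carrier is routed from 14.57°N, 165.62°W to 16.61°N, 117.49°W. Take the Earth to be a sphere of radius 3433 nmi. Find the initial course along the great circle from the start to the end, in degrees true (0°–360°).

N = sin Δλ·cos φ₂ = +0.7136;  D = cos φ₁ sin φ₂ − sin φ₁ cos φ₂ cos Δλ = +0.1158
initial course = atan2(N, D) = 80.79°

80.8°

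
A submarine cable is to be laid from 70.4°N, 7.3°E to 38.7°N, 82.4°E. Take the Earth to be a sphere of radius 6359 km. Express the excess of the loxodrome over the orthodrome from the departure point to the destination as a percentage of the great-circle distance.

5.2%

Great circle: σ = 0.8549 rad → d_gc = Rσ = 5436.0 km
Rhumb: Δφ = -0.5533, Δλ = +1.3107, Δψ = -1.0225, q = Δφ/Δψ = 0.5411 → d_rh = R√(Δφ²+q²Δλ²) = 5720.1 km
Excess = (5720.1 − 5436.0) / 5436.0 = 284.1 / 5436.0 = 5.23% ≈ 5.2%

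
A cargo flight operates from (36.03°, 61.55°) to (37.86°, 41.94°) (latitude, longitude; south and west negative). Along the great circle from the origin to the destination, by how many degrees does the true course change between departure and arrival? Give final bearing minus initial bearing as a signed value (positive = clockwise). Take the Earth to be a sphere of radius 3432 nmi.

At departure: θ₁ = atan2(sin Δλ cos φ₂, cos φ₁ sin φ₂ − sin φ₁ cos φ₂ cos Δλ) = 282.53°
At arrival: θ₂ = atan2(sin Δλ cos φ₁, −cos φ₂ sin φ₁ + sin φ₂ cos φ₁ cos Δλ) = 270.66°
Δθ = θ₂ − θ₁ = -11.9°

-11.9°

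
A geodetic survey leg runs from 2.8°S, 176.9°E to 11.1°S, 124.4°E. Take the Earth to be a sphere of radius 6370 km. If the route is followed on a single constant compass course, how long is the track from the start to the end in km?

5862 km

Δψ = ln[tan(π/4+φ₂/2)/tan(π/4+φ₁/2)] = -0.1461;  Δφ = -0.1449 rad,  Δλ = -0.9163 rad
q = Δφ/Δψ = 0.9918
d = R·√(Δφ² + q²Δλ²) = 6370·0.92022 = 5862 km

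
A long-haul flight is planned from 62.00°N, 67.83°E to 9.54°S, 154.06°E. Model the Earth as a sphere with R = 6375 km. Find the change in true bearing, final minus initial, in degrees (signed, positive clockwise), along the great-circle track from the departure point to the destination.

At departure: θ₁ = atan2(sin Δλ cos φ₂, cos φ₁ sin φ₂ − sin φ₁ cos φ₂ cos Δλ) = 97.82°
At arrival: θ₂ = atan2(sin Δλ cos φ₁, −cos φ₂ sin φ₁ + sin φ₂ cos φ₁ cos Δλ) = 151.86°
Δθ = θ₂ − θ₁ = +54.0°

+54.0°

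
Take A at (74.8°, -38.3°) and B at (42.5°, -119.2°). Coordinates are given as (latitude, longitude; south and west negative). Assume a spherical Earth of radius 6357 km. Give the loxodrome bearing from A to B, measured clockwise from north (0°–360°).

Δψ = ln[tan(π/4+φ₂/2)/tan(π/4+φ₁/2)] = -1.1932
Δλ = -1.4120 rad (taken the short way round)
course = atan2(Δλ, Δψ) = 229.80°

229.8°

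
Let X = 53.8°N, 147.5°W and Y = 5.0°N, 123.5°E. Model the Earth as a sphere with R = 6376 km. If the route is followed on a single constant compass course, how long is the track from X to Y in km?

Δψ = ln[tan(π/4+φ₂/2)/tan(π/4+φ₁/2)] = -1.0309;  Δφ = -0.8517 rad,  Δλ = -1.5533 rad
q = Δφ/Δψ = 0.8262
d = R·√(Δφ² + q²Δλ²) = 6376·1.54030 = 9821 km

9821 km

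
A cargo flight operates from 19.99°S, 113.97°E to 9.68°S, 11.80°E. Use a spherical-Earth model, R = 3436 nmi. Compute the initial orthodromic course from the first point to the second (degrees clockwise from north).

θ = atan2( sin Δλ·cos φ₂ ,  cos φ₁ sin φ₂ − sin φ₁ cos φ₂ cos Δλ )
  = atan2(-0.9636, -0.2291) = 256.63°

256.6°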